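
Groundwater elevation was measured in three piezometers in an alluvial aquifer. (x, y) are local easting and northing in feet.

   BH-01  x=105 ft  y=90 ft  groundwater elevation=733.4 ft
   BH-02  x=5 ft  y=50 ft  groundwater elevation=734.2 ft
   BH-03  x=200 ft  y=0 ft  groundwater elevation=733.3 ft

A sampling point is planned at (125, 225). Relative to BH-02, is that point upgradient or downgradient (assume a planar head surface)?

With h = a·x + b·y + c and BH-01 as origin, the differences give:
  (-100)·a + (-40)·b = +0.8
  95·a + (-90)·b = -0.1
Eliminate b (×(-90) and ×(-40), subtract): 12800·a = -76.00 → a = ∂h/∂x = -0.005938
Back-substitute: b = ∂h/∂y = -0.005156.
Head at (125, 225) = 733.4 + (-0.005938)·(20) + (-0.005156)·(135) = 732.59 ft.
That is lower than the 734.2 ft at BH-02, so the point is downgradient.

downgradient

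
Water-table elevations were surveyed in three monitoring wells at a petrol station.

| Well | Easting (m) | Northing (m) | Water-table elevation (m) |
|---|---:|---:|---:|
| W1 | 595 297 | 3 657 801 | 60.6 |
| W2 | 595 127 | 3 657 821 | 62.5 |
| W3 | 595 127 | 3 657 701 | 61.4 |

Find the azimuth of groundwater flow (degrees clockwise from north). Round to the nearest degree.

With h = a·x + b·y + c and W1 as origin, the differences give:
  (-170)·a + 20·b = +1.9
  (-170)·a + (-100)·b = +0.8
Eliminate b (×(-100) and ×20, subtract): 20400·a = -206.00 → a = ∂h/∂x = -0.01010
Back-substitute: b = ∂h/∂y = +0.009167.
Flow direction (−∇h) has components (+0.01010 E, -0.009167 N).
Azimuth = atan2(E, N) = atan2(+0.01010, -0.009167) = 132.2° ≈ 132°.

132°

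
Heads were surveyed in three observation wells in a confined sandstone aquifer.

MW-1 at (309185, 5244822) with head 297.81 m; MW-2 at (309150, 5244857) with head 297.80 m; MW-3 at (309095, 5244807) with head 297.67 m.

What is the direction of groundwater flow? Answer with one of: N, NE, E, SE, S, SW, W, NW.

SW

Taking MW-1 as reference: MW-2−MW-1 = (-35, 35, -0.01); MW-3−MW-1 = (-90, -15, -0.14).
Solve a·Δx + b·Δy = Δh: det = (-35)·(-15) − (-90)·35 = 3675.
∂h/∂x = [(-0.01)·(-15) − (-0.14)·35] / 3675 = +0.001374
∂h/∂y = [(-35)·(-0.14) − (-90)·(-0.01)] / 3675 = +0.001088
Flow = −∇h = (-0.001374 east, -0.001088 north), which points southwest.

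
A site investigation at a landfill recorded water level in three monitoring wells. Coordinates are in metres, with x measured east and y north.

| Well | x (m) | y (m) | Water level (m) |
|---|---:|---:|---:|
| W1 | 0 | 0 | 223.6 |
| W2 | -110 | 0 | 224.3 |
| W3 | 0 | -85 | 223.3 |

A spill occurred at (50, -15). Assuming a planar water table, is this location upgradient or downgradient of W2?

downgradient

∂h/∂x = (224.3 − 223.6) / (-110 − 0) = -0.006364
∂h/∂y = (223.3 − 223.6) / (-85 − 0) = +0.003529
Head at (50, -15) = 223.6 + (-0.006364)·(50) + (+0.003529)·(-15) = 223.23 m.
That is lower than the 224.3 m at W2, so the point is downgradient.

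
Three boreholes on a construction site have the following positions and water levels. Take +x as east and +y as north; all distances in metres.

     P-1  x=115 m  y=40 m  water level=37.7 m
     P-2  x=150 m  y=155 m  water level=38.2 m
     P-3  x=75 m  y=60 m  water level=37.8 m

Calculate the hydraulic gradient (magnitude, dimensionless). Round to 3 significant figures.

With h = a·x + b·y + c and P-1 as origin, the differences give:
  35·a + 115·b = +0.5
  (-40)·a + 20·b = +0.1
Eliminate b (×20 and ×115, subtract): 5300·a = -1.50 → a = ∂h/∂x = -0.0002830
Back-substitute: b = ∂h/∂y = +0.004434.
|∇h| = √(-0.0002830² + 0.004434²) = 0.004443

0.00444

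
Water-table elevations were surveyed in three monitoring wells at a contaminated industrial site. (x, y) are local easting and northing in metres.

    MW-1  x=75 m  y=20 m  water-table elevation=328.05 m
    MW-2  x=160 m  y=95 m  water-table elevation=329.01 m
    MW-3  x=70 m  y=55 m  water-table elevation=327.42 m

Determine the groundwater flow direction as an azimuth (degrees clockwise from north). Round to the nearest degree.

301°

Differences from MW-1: to MW-2 (Δx, Δy, Δh) = (85, 75, +0.96); to MW-3 = (-5, 35, -0.63).
Solve a·Δx + b·Δy = Δh: det = 85·35 − (-5)·75 = 3350.
∂h/∂x = [(+0.96)·35 − (-0.63)·75] / 3350 = +0.02413
∂h/∂y = [85·(-0.63) − (-5)·(+0.96)] / 3350 = -0.01455
Flow direction (−∇h) has components (-0.02413 E, +0.01455 N).
Azimuth = atan2(E, N) = atan2(-0.02413, +0.01455) = 301.1° ≈ 301°.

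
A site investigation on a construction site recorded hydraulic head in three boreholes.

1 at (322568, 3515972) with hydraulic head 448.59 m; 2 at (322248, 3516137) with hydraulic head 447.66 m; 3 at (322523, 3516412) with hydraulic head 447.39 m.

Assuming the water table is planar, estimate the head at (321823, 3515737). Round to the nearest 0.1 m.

448.0 m

Taking 1 as reference: 2−1 = (-320, 165, -0.93); 3−1 = (-45, 440, -1.20).
Solve a·Δx + b·Δy = Δh: det = (-320)·440 − (-45)·165 = -133375.
∂h/∂x = [(-0.93)·440 − (-1.20)·165] / -133375 = +0.001584
∂h/∂y = [(-320)·(-1.20) − (-45)·(-0.93)] / -133375 = -0.002565
h(321823, 3515737) = 448.59 + (+0.001584)·(-745) + (-0.002565)·(-235) = 448.59 -1.180 +0.603 = 448.013 m.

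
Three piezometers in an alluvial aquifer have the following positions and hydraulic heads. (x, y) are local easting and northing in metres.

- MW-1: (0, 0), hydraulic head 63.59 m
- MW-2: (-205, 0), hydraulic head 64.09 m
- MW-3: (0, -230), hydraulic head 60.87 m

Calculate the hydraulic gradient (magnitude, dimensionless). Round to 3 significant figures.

∂h/∂x = (64.09 − 63.59) / (-205 − 0) = -0.002439
∂h/∂y = (60.87 − 63.59) / (-230 − 0) = +0.01183
|∇h| = √(-0.002439² + 0.01183²) = 0.01208

0.0121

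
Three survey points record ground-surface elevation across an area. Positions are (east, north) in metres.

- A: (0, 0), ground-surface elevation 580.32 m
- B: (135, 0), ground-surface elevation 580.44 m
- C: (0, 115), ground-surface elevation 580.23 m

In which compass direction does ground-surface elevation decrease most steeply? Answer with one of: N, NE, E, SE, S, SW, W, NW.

∂z/∂x = (580.44 − 580.32) / (135 − 0) = +0.0008889
∂z/∂y = (580.23 − 580.32) / (115 − 0) = -0.0007826
Steepest decrease is along −∇f = (-0.0008889 E, +0.0007826 N) → northwest.

NW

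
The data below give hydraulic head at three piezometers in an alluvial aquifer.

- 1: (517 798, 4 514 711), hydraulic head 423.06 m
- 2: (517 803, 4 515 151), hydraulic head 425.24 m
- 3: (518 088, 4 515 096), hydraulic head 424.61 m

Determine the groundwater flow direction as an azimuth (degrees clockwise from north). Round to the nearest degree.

With h = a·x + b·y + c and 1 as origin, the differences give:
  5·a + 440·b = +2.18
  290·a + 385·b = +1.55
Eliminate b (×385 and ×440, subtract): -125675·a = 157.300 → a = ∂h/∂x = -0.001252
Back-substitute: b = ∂h/∂y = +0.004969.
Flow direction (−∇h) has components (+0.001252 E, -0.004969 N).
Azimuth = atan2(E, N) = atan2(+0.001252, -0.004969) = 165.9° ≈ 166°.

166°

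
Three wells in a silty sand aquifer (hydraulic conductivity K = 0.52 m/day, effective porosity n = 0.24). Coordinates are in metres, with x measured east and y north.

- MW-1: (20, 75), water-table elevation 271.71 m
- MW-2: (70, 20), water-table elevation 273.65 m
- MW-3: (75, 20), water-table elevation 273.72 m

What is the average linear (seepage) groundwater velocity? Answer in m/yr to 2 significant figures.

21 m/yr

Differences from MW-1: to MW-2 (Δx, Δy, Δh) = (50, -55, +1.94); to MW-3 = (55, -55, +2.01).
Determinant of the coordinate differences = 50·(-55) − 55·(-55) = 275.
∂h/∂x = [(+1.94)·(-55) − (+2.01)·(-55)] / 275 = +0.01400
∂h/∂y = [50·(+2.01) − 55·(+1.94)] / 275 = -0.02255
|∇h| = √(0.01400² + -0.02255²) = 0.02654
Seepage velocity v = K·i/n = 0.52 × 0.02654 / 0.24 = 0.0575 m/day = 21 m/yr.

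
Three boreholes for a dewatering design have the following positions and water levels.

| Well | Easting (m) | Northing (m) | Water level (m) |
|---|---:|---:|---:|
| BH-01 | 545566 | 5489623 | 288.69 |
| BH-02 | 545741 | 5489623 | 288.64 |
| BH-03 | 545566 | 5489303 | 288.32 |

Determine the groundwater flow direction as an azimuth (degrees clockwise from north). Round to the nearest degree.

166°

∂h/∂x = (288.64 − 288.69) / (545741 − 545566) = -0.0002857
∂h/∂y = (288.32 − 288.69) / (5489303 − 5489623) = +0.001156
Flow direction (−∇h) has components (+0.0002857 E, -0.001156 N).
Azimuth = atan2(E, N) = atan2(+0.0002857, -0.001156) = 166.1° ≈ 166°.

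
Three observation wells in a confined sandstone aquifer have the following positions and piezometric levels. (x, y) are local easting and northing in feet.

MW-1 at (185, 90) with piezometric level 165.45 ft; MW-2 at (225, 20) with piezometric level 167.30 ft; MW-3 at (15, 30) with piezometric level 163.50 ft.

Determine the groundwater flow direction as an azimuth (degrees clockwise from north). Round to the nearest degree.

Three-point gradient (reference MW-1): Δ to MW-2 = (40, -70, +1.85), Δ to MW-3 = (-170, -60, -1.95).
∂h/∂x = +0.01731, ∂h/∂y = -0.01654 (det = -14300).
Flow direction (−∇h) has components (-0.01731 E, +0.01654 N).
Azimuth = atan2(E, N) = atan2(-0.01731, +0.01654) = 313.7° ≈ 314°.

314°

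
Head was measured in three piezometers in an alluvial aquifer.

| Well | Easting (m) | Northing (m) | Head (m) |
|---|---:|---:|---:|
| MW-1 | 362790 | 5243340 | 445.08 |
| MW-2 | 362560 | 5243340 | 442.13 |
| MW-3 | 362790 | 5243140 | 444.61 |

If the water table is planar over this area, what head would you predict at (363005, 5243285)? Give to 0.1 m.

∂h/∂x = (442.13 − 445.08) / (362560 − 362790) = +0.01283
∂h/∂y = (444.61 − 445.08) / (5243140 − 5243340) = +0.002350
h(363005, 5243285) = 445.08 + (+0.01283)·(215) + (+0.002350)·(-55) = 445.08 +2.758 -0.129 = 447.708 m.

447.7 m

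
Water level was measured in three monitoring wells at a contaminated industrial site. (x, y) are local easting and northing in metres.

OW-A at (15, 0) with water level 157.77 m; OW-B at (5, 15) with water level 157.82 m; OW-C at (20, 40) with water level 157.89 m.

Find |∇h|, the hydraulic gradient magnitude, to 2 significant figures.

0.0031

Taking OW-A as reference: OW-B−OW-A = (-10, 15, +0.05); OW-C−OW-A = (5, 40, +0.12).
Solve a·Δx + b·Δy = Δh: det = (-10)·40 − 5·15 = -475.
∂h/∂x = [(+0.05)·40 − (+0.12)·15] / -475 = -0.0004211
∂h/∂y = [(-10)·(+0.12) − 5·(+0.05)] / -475 = +0.003053
|∇h| = √(-0.0004211² + 0.003053²) = 0.003082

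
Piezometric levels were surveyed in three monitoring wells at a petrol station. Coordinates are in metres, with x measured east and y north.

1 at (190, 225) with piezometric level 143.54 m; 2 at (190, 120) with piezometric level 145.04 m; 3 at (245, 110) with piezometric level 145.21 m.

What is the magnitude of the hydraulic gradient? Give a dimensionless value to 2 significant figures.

Three-point gradient (reference 1): Δ to 2 = (0, -105, +1.50), Δ to 3 = (55, -115, +1.67).
∂h/∂x = +0.0004935, ∂h/∂y = -0.01429 (det = 5775).
|∇h| = √(0.0004935² + -0.01429²) = 0.0143

0.014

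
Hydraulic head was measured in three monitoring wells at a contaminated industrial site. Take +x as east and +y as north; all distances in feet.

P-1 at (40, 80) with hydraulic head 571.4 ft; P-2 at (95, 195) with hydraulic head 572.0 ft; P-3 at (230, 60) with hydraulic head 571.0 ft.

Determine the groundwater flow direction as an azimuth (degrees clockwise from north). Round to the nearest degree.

166°

Taking P-1 as reference: P-2−P-1 = (55, 115, +0.6); P-3−P-1 = (190, -20, -0.4).
Determinant of the coordinate differences = 55·(-20) − 190·115 = -22950.
∂h/∂x = [(+0.6)·(-20) − (-0.4)·115] / -22950 = -0.001481
∂h/∂y = [55·(-0.4) − 190·(+0.6)] / -22950 = +0.005926
Flow direction (−∇h) has components (+0.001481 E, -0.005926 N).
Azimuth = atan2(E, N) = atan2(+0.001481, -0.005926) = 166.0° ≈ 166°.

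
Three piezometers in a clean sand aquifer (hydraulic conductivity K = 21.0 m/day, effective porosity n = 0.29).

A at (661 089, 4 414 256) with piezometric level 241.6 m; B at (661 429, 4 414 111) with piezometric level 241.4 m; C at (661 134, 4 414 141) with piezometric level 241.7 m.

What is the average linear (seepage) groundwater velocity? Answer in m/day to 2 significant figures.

Three-point gradient (reference A): Δ to B = (340, -145, -0.2), Δ to C = (45, -115, +0.1).
∂h/∂x = -0.001151, ∂h/∂y = -0.001320 (det = -32575).
|∇h| = √(-0.001151² + -0.001320²) = 0.001751
Seepage velocity v = K·i/n = 21.0 × 0.001751 / 0.29 = 0.1268 m/day.

0.13 m/day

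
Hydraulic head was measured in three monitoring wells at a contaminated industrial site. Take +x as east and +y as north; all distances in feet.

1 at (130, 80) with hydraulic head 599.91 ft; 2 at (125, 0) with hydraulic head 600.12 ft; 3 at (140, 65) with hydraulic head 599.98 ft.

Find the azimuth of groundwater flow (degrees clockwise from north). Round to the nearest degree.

With h = a·x + b·y + c and 1 as origin, the differences give:
  (-5)·a + (-80)·b = +0.21
  10·a + (-15)·b = +0.07
Eliminate b (×(-15) and ×(-80), subtract): 875·a = 2.450 → a = ∂h/∂x = +0.002800
Back-substitute: b = ∂h/∂y = -0.002800.
Flow direction (−∇h) has components (-0.002800 E, +0.002800 N).
Azimuth = atan2(E, N) = atan2(-0.002800, +0.002800) = 315.0° ≈ 315°.

315°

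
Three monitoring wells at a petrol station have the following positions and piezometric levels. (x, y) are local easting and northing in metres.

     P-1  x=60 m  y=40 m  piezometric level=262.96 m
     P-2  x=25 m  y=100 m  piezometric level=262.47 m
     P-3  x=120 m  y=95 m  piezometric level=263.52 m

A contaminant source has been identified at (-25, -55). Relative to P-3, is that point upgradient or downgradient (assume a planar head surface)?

downgradient

Taking P-1 as reference: P-2−P-1 = (-35, 60, -0.49); P-3−P-1 = (60, 55, +0.56).
Determinant of the coordinate differences = (-35)·55 − 60·60 = -5525.
∂h/∂x = [(-0.49)·55 − (+0.56)·60] / -5525 = +0.01096
∂h/∂y = [(-35)·(+0.56) − 60·(-0.49)] / -5525 = -0.001774
Head at (-25, -55) = 262.96 + (+0.01096)·(-85) + (-0.001774)·(-95) = 262.20 m.
That is lower than the 263.52 m at P-3, so the point is downgradient.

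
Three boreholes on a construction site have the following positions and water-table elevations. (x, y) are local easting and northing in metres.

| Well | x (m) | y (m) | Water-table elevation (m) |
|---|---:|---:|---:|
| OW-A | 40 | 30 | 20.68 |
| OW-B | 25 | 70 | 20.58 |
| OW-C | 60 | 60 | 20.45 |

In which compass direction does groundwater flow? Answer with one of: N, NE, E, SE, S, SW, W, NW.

NE

Differences from OW-A: to OW-B (Δx, Δy, Δh) = (-15, 40, -0.10); to OW-C = (20, 30, -0.23).
Determinant of the coordinate differences = (-15)·30 − 20·40 = -1250.
∂h/∂x = [(-0.10)·30 − (-0.23)·40] / -1250 = -0.004960
∂h/∂y = [(-15)·(-0.23) − 20·(-0.10)] / -1250 = -0.004360
Flow = −∇h = (+0.004960 east, +0.004360 north), which points northeast.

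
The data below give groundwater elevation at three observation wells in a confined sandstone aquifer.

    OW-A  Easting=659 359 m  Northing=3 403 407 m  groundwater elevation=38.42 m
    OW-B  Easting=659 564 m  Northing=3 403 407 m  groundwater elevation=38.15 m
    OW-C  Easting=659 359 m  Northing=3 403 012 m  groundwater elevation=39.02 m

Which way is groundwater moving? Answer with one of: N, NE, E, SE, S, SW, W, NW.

∂h/∂x = (38.15 − 38.42) / (659564 − 659359) = -0.001317
∂h/∂y = (39.02 − 38.42) / (3403012 − 3403407) = -0.001519
Flow = −∇h = (+0.001317 east, +0.001519 north), which points northeast.

NE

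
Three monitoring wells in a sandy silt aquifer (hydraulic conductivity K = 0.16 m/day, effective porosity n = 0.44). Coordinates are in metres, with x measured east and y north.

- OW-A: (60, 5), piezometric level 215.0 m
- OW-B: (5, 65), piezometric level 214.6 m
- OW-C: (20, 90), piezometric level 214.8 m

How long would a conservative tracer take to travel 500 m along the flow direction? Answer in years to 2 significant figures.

With h = a·x + b·y + c and OW-A as origin, the differences give:
  (-55)·a + 60·b = -0.4
  (-40)·a + 85·b = -0.2
Eliminate b (×85 and ×60, subtract): -2275·a = -22.00 → a = ∂h/∂x = +0.009670
Back-substitute: b = ∂h/∂y = +0.002198.
|∇h| = √(0.009670² + 0.002198²) = 0.009917
Seepage velocity v = K·i/n = 0.16 × 0.009917 / 0.44 = 0.003606 m/day.
t = 500 / 0.003606 = 1.387e+05 days = 380 years.

380 years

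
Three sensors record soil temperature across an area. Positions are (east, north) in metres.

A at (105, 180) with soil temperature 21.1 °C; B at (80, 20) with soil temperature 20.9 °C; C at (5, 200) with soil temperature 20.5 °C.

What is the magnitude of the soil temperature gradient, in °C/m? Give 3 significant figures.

0.00607 °C/m

With T = a·x + b·y + c and A as origin, the differences give:
  (-25)·a + (-160)·b = -0.2
  (-100)·a + 20·b = -0.6
Eliminate b (×20 and ×(-160), subtract): -16500·a = -100.00 → a = ∂T/∂x = +0.006061
Back-substitute: b = ∂T/∂y = +0.0003030.
|∇f| = √(0.006061² + 0.0003030²) = 0.006069 °C/m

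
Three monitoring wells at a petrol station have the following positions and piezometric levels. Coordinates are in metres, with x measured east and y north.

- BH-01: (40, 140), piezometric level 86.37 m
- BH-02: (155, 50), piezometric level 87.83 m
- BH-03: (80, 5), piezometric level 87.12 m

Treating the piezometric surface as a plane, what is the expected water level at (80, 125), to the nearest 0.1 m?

Three-point gradient (reference BH-01): Δ to BH-02 = (115, -90, +1.46), Δ to BH-03 = (40, -135, +0.75).
∂h/∂x = +0.01087, ∂h/∂y = -0.002335 (det = -11925).
h(80, 125) = 86.37 + (+0.01087)·(40) + (-0.002335)·(-15) = 86.37 +0.435 +0.035 = 86.840 m.

86.8 m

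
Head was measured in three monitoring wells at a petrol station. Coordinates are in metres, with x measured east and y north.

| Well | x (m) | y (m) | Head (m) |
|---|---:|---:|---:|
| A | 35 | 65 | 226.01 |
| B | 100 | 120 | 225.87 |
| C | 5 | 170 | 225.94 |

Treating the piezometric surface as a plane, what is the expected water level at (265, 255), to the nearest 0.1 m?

Three-point gradient (reference A): Δ to B = (65, 55, -0.14), Δ to C = (-30, 105, -0.07).
∂h/∂x = -0.001280, ∂h/∂y = -0.001032 (det = 8475).
h(265, 255) = 226.01 + (-0.001280)·(230) + (-0.001032)·(190) = 226.01 -0.294 -0.196 = 225.519 m.

225.5 m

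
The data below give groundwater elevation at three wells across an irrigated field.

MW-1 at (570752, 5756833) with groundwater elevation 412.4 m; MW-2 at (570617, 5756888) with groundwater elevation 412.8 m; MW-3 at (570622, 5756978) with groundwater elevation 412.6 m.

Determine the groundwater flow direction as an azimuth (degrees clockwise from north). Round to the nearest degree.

Three-point gradient (reference MW-1): Δ to MW-2 = (-135, 55, +0.4), Δ to MW-3 = (-130, 145, +0.2).
∂h/∂x = -0.003783, ∂h/∂y = -0.002012 (det = -12425).
Flow direction (−∇h) has components (+0.003783 E, +0.002012 N).
Azimuth = atan2(E, N) = atan2(+0.003783, +0.002012) = 62.0° ≈ 062°.

062°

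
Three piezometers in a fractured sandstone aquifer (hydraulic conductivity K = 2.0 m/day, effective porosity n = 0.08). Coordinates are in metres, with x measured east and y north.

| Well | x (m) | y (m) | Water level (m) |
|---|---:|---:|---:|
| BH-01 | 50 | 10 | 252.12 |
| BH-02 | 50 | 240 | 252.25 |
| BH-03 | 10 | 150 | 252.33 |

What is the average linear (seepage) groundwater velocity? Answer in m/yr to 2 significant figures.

30 m/yr

Taking BH-01 as reference: BH-02−BH-01 = (0, 230, +0.13); BH-03−BH-01 = (-40, 140, +0.21).
Determinant of the coordinate differences = 0·140 − (-40)·230 = 9200.
∂h/∂x = [(+0.13)·140 − (+0.21)·230] / 9200 = -0.003272
∂h/∂y = [0·(+0.21) − (-40)·(+0.13)] / 9200 = +0.0005652
|∇h| = √(-0.003272² + 0.0005652²) = 0.00332
Seepage velocity v = K·i/n = 2.0 × 0.00332 / 0.08 = 0.083 m/day = 30.32 m/yr.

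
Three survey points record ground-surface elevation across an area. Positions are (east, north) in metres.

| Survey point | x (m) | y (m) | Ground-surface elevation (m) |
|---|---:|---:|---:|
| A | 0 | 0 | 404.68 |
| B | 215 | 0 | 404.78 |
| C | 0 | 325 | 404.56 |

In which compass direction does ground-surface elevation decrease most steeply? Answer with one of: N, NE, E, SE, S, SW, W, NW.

NW

∂z/∂x = (404.78 − 404.68) / (215 − 0) = +0.0004651
∂z/∂y = (404.56 − 404.68) / (325 − 0) = -0.0003692
Steepest decrease is along −∇f = (-0.0004651 E, +0.0003692 N) → northwest.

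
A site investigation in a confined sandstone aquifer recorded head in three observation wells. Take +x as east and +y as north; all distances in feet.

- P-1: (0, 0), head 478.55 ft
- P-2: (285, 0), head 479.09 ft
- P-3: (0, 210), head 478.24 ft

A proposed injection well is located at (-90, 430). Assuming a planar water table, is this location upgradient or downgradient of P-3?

downgradient

∂h/∂x = (479.09 − 478.55) / (285 − 0) = +0.001895
∂h/∂y = (478.24 − 478.55) / (210 − 0) = -0.001476
Head at (-90, 430) = 478.55 + (+0.001895)·(-90) + (-0.001476)·(430) = 477.74 ft.
That is lower than the 478.24 ft at P-3, so the point is downgradient.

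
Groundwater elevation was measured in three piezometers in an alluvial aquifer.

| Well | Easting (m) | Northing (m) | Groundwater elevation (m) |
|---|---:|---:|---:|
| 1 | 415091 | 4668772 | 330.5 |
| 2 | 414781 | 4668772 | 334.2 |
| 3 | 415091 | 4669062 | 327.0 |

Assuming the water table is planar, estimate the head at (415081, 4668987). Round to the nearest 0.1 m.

328.0 m

∂h/∂x = (334.2 − 330.5) / (414781 − 415091) = -0.01194
∂h/∂y = (327.0 − 330.5) / (4669062 − 4668772) = -0.01207
h(415081, 4668987) = 330.5 + (-0.01194)·(-10) + (-0.01207)·(215) = 330.5 +0.119 -2.595 = 328.025 m.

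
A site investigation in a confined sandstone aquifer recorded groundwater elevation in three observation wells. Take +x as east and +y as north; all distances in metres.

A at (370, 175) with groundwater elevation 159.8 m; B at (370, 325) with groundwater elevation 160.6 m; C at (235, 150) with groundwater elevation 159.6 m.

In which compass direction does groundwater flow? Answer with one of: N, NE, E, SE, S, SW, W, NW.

S

With h = a·x + b·y + c and A as origin, the differences give:
  0·a + 150·b = +0.8
  (-135)·a + (-25)·b = -0.2
Eliminate b (×(-25) and ×150, subtract): 20250·a = 10.00 → a = ∂h/∂x = +0.0004938
Back-substitute: b = ∂h/∂y = +0.005333.
Flow = −∇h = (-0.0004938 east, -0.005333 north), which points south.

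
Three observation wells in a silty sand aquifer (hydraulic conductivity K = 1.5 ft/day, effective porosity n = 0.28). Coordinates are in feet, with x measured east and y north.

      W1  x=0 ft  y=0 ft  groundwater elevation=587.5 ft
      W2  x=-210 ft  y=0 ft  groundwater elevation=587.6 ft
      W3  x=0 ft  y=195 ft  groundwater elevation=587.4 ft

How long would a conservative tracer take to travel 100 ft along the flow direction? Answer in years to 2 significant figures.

73 years

∂h/∂x = (587.6 − 587.5) / (-210 − 0) = -0.0004762
∂h/∂y = (587.4 − 587.5) / (195 − 0) = -0.0005128
|∇h| = √(-0.0004762² + -0.0005128²) = 0.0006998
Seepage velocity v = K·i/n = 1.5 × 0.0006998 / 0.28 = 0.003749 ft/day.
t = 100 / 0.003749 = 2.667e+04 days = 73 years.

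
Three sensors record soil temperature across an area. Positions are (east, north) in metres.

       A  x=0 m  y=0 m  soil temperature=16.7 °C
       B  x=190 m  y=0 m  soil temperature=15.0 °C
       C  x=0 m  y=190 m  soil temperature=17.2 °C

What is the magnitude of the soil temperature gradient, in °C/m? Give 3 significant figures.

0.00933 °C/m

∂T/∂x = (15.0 − 16.7) / (190 − 0) = -0.008947
∂T/∂y = (17.2 − 16.7) / (190 − 0) = +0.002632
|∇f| = √(-0.008947² + 0.002632²) = 0.009326 °C/m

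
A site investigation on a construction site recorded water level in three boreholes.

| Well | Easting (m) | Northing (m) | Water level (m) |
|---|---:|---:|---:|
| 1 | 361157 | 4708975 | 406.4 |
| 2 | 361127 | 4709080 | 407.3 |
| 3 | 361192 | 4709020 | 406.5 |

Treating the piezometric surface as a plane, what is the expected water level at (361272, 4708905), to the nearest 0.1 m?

Differences from 1: to 2 (Δx, Δy, Δh) = (-30, 105, +0.9); to 3 = (35, 45, +0.1).
Determinant of the coordinate differences = (-30)·45 − 35·105 = -5025.
∂h/∂x = [(+0.9)·45 − (+0.1)·105] / -5025 = -0.005970
∂h/∂y = [(-30)·(+0.1) − 35·(+0.9)] / -5025 = +0.006866
h(361272, 4708905) = 406.4 + (-0.005970)·(115) + (+0.006866)·(-70) = 406.4 -0.687 -0.481 = 405.233 m.

405.2 m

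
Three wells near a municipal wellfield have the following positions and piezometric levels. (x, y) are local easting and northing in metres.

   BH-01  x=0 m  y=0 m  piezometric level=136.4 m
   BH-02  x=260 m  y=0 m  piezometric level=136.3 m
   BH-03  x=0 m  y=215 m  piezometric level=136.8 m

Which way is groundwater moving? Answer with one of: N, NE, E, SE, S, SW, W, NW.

∂h/∂x = (136.3 − 136.4) / (260 − 0) = -0.0003846
∂h/∂y = (136.8 − 136.4) / (215 − 0) = +0.001860
Flow = −∇h = (+0.0003846 east, -0.001860 north), which points south.

S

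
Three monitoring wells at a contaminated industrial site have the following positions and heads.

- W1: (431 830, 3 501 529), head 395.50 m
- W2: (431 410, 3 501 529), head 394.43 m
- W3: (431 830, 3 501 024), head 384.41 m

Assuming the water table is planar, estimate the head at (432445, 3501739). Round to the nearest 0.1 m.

401.7 m

∂h/∂x = (394.43 − 395.50) / (431410 − 431830) = +0.002548
∂h/∂y = (384.41 − 395.50) / (3501024 − 3501529) = +0.02196
h(432445, 3501739) = 395.50 + (+0.002548)·(615) + (+0.02196)·(210) = 395.50 +1.567 +4.612 = 401.678 m.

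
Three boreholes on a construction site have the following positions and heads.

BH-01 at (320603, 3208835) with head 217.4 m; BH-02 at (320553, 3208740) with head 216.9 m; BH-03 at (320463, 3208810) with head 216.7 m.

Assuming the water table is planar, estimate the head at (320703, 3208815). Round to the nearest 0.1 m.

217.8 m

Taking BH-01 as reference: BH-02−BH-01 = (-50, -95, -0.5); BH-03−BH-01 = (-140, -25, -0.7).
Solve a·Δx + b·Δy = Δh: det = (-50)·(-25) − (-140)·(-95) = -12050.
∂h/∂x = [(-0.5)·(-25) − (-0.7)·(-95)] / -12050 = +0.004481
∂h/∂y = [(-50)·(-0.7) − (-140)·(-0.5)] / -12050 = +0.002905
h(320703, 3208815) = 217.4 + (+0.004481)·(100) + (+0.002905)·(-20) = 217.4 +0.448 -0.058 = 217.790 m.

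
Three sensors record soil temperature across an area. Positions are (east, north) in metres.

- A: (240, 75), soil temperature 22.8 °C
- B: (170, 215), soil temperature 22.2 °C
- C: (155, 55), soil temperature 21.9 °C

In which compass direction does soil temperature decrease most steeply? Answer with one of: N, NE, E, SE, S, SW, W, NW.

W

With T = a·x + b·y + c and A as origin, the differences give:
  (-70)·a + 140·b = -0.6
  (-85)·a + (-20)·b = -0.9
Eliminate b (×(-20) and ×140, subtract): 13300·a = 138.00 → a = ∂T/∂x = +0.01038
Back-substitute: b = ∂T/∂y = +0.0009023.
Steepest decrease is along −∇f = (-0.01038 E, -0.0009023 N) → west.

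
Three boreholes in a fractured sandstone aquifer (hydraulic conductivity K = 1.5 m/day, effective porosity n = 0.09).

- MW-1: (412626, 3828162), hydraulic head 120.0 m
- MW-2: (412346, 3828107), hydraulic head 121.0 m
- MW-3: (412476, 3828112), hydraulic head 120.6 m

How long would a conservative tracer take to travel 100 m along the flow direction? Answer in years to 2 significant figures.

3.8 years

Three-point gradient (reference MW-1): Δ to MW-2 = (-280, -55, +1.0), Δ to MW-3 = (-150, -50, +0.6).
∂h/∂x = -0.002957, ∂h/∂y = -0.003130 (det = 5750).
|∇h| = √(-0.002957² + -0.003130²) = 0.004306
Seepage velocity v = K·i/n = 1.5 × 0.004306 / 0.09 = 0.07177 m/day.
t = 100 / 0.07177 = 1393 days = 3.81 years.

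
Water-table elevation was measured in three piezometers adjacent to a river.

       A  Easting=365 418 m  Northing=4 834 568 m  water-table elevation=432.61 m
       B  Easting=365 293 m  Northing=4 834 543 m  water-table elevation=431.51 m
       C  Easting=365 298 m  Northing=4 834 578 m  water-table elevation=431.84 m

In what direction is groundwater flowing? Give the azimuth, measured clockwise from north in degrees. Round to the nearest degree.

With h = a·x + b·y + c and A as origin, the differences give:
  (-125)·a + (-25)·b = -1.10
  (-120)·a + 10·b = -0.77
Eliminate b (×10 and ×(-25), subtract): -4250·a = -30.250 → a = ∂h/∂x = +0.007118
Back-substitute: b = ∂h/∂y = +0.008412.
Flow direction (−∇h) has components (-0.007118 E, -0.008412 N).
Azimuth = atan2(E, N) = atan2(-0.007118, -0.008412) = 220.2° ≈ 220°.

220°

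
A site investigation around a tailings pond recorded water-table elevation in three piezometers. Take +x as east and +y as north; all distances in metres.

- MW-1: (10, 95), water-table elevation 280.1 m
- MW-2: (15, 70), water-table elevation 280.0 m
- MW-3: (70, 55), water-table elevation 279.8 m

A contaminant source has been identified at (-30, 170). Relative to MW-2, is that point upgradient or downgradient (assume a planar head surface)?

upgradient

Taking MW-1 as reference: MW-2−MW-1 = (5, -25, -0.1); MW-3−MW-1 = (60, -40, -0.3).
Solve a·Δx + b·Δy = Δh: det = 5·(-40) − 60·(-25) = 1300.
∂h/∂x = [(-0.1)·(-40) − (-0.3)·(-25)] / 1300 = -0.002692
∂h/∂y = [5·(-0.3) − 60·(-0.1)] / 1300 = +0.003462
Head at (-30, 170) = 280.1 + (-0.002692)·(-40) + (+0.003462)·(75) = 280.47 m.
That is higher than the 280.0 m at MW-2, so the point is upgradient.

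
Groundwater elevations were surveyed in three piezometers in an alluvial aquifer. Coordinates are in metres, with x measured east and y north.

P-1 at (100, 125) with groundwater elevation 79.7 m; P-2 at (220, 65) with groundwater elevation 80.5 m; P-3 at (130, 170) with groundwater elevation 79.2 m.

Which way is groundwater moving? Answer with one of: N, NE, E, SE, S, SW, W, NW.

N

Three-point gradient (reference P-1): Δ to P-2 = (120, -60, +0.8), Δ to P-3 = (30, 45, -0.5).
∂h/∂x = +0.0008333, ∂h/∂y = -0.01167 (det = 7200).
Flow = −∇h = (-0.0008333 east, +0.01167 north), which points north.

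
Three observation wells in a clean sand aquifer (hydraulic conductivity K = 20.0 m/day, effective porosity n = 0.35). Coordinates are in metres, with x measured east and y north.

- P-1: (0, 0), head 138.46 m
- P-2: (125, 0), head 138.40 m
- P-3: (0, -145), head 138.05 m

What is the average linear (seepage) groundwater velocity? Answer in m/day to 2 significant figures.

∂h/∂x = (138.40 − 138.46) / (125 − 0) = -0.0004800
∂h/∂y = (138.05 − 138.46) / (-145 − 0) = +0.002828
|∇h| = √(-0.0004800² + 0.002828²) = 0.002868
Seepage velocity v = K·i/n = 20.0 × 0.002868 / 0.35 = 0.1639 m/day.

0.16 m/day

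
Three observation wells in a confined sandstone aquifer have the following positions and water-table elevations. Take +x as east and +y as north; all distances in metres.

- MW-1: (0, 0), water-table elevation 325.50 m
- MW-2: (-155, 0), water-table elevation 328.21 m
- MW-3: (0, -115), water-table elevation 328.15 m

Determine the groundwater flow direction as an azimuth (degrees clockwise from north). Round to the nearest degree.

∂h/∂x = (328.21 − 325.50) / (-155 − 0) = -0.01748
∂h/∂y = (328.15 − 325.50) / (-115 − 0) = -0.02304
Flow direction (−∇h) has components (+0.01748 E, +0.02304 N).
Azimuth = atan2(E, N) = atan2(+0.01748, +0.02304) = 37.2° ≈ 037°.

037°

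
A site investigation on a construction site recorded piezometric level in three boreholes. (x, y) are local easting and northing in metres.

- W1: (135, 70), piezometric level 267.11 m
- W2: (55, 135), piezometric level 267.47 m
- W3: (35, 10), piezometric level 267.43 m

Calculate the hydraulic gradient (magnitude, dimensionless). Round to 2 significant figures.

0.0039

Taking W1 as reference: W2−W1 = (-80, 65, +0.36); W3−W1 = (-100, -60, +0.32).
Solve a·Δx + b·Δy = Δh: det = (-80)·(-60) − (-100)·65 = 11300.
∂h/∂x = [(+0.36)·(-60) − (+0.32)·65] / 11300 = -0.003752
∂h/∂y = [(-80)·(+0.32) − (-100)·(+0.36)] / 11300 = +0.0009204
|∇h| = √(-0.003752² + 0.0009204²) = 0.003863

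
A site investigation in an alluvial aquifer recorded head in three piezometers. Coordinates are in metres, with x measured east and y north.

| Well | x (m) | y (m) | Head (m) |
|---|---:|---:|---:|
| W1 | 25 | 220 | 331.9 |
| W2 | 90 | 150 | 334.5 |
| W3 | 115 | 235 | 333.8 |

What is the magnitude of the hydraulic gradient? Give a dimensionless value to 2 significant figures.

With h = a·x + b·y + c and W1 as origin, the differences give:
  65·a + (-70)·b = +2.6
  90·a + 15·b = +1.9
Eliminate b (×15 and ×(-70), subtract): 7275·a = 172.00 → a = ∂h/∂x = +0.02364
Back-substitute: b = ∂h/∂y = -0.01519.
|∇h| = √(0.02364² + -0.01519²) = 0.0281

0.028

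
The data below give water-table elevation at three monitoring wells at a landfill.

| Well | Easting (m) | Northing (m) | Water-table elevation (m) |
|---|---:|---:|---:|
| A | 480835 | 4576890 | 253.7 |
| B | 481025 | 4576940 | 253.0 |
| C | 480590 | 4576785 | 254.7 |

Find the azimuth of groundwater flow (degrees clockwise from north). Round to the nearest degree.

With h = a·x + b·y + c and A as origin, the differences give:
  190·a + 50·b = -0.7
  (-245)·a + (-105)·b = +1.0
Eliminate b (×(-105) and ×50, subtract): -7700·a = 23.50 → a = ∂h/∂x = -0.003052
Back-substitute: b = ∂h/∂y = -0.002403.
Flow direction (−∇h) has components (+0.003052 E, +0.002403 N).
Azimuth = atan2(E, N) = atan2(+0.003052, +0.002403) = 51.8° ≈ 052°.

052°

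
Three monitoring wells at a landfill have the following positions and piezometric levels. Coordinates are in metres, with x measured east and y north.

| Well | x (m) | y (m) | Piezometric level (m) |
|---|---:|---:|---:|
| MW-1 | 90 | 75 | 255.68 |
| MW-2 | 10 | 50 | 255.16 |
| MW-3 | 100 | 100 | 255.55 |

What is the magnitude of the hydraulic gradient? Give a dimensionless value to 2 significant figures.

0.013

Three-point gradient (reference MW-1): Δ to MW-2 = (-80, -25, -0.52), Δ to MW-3 = (10, 25, -0.13).
∂h/∂x = +0.009286, ∂h/∂y = -0.008914 (det = -1750).
|∇h| = √(0.009286² + -0.008914²) = 0.01287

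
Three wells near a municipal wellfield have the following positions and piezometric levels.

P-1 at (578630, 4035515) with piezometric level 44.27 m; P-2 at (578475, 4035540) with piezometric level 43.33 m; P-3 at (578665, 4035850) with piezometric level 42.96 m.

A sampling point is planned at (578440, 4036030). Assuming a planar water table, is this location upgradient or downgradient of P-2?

downgradient

Three-point gradient (reference P-1): Δ to P-2 = (-155, 25, -0.94), Δ to P-3 = (35, 335, -1.31).
∂h/∂x = +0.005344, ∂h/∂y = -0.004469 (det = -52800).
Head at (578440, 4036030) = 44.27 + (+0.005344)·(-190) + (-0.004469)·(515) = 40.95 m.
That is lower than the 43.33 m at P-2, so the point is downgradient.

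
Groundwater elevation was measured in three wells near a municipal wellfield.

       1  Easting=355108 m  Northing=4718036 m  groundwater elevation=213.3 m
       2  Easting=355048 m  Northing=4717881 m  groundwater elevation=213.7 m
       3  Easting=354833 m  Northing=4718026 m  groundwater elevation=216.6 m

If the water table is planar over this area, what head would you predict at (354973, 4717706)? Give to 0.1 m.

214.2 m

Differences from 1: to 2 (Δx, Δy, Δh) = (-60, -155, +0.4); to 3 = (-275, -10, +3.3).
Solve a·Δx + b·Δy = Δh: det = (-60)·(-10) − (-275)·(-155) = -42025.
∂h/∂x = [(+0.4)·(-10) − (+3.3)·(-155)] / -42025 = -0.01208
∂h/∂y = [(-60)·(+3.3) − (-275)·(+0.4)] / -42025 = +0.002094
h(354973, 4717706) = 213.3 + (-0.01208)·(-135) + (+0.002094)·(-330) = 213.3 +1.630 -0.691 = 214.239 m.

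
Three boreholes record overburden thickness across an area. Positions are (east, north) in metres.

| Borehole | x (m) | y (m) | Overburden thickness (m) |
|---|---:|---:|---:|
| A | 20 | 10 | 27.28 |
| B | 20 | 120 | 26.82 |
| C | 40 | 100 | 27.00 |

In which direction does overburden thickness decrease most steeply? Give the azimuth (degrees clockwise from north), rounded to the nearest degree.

311°

With d = a·x + b·y + c and A as origin, the differences give:
  0·a + 110·b = -0.46
  20·a + 90·b = -0.28
Eliminate b (×90 and ×110, subtract): -2200·a = -10.600 → a = ∂d/∂x = +0.004818
Back-substitute: b = ∂d/∂y = -0.004182.
Steepest decrease is along −∇f: components (-0.004818 E, +0.004182 N).
Azimuth = atan2(-0.004818, +0.004182) = 311.0° ≈ 311°.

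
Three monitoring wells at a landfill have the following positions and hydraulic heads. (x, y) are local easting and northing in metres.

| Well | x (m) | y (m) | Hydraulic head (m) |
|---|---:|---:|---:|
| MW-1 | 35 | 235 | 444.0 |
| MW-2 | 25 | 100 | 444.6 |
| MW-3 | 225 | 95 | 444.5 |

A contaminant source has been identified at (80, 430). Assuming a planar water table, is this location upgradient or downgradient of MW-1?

With h = a·x + b·y + c and MW-1 as origin, the differences give:
  (-10)·a + (-135)·b = +0.6
  190·a + (-140)·b = +0.5
Eliminate b (×(-140) and ×(-135), subtract): 27050·a = -16.50 → a = ∂h/∂x = -0.0006100
Back-substitute: b = ∂h/∂y = -0.004399.
Head at (80, 430) = 444.0 + (-0.0006100)·(45) + (-0.004399)·(195) = 443.11 m.
That is lower than the 444.0 m at MW-1, so the point is downgradient.

downgradient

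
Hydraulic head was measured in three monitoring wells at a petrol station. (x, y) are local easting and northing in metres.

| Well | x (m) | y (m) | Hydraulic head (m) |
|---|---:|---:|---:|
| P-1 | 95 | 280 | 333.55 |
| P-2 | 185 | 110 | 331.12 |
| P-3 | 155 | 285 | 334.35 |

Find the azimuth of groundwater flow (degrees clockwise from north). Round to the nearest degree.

Taking P-1 as reference: P-2−P-1 = (90, -170, -2.43); P-3−P-1 = (60, 5, +0.80).
Solve a·Δx + b·Δy = Δh: det = 90·5 − 60·(-170) = 10650.
∂h/∂x = [(-2.43)·5 − (+0.80)·(-170)] / 10650 = +0.01163
∂h/∂y = [90·(+0.80) − 60·(-2.43)] / 10650 = +0.02045
Flow direction (−∇h) has components (-0.01163 E, -0.02045 N).
Azimuth = atan2(E, N) = atan2(-0.01163, -0.02045) = 209.6° ≈ 210°.

210°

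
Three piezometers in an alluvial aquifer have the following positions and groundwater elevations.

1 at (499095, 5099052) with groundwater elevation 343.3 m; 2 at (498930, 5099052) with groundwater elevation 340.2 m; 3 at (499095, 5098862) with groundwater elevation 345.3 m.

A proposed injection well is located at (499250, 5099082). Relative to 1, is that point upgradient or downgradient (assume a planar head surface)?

∂h/∂x = (340.2 − 343.3) / (498930 − 499095) = +0.01879
∂h/∂y = (345.3 − 343.3) / (5098862 − 5099052) = -0.01053
Head at (499250, 5099082) = 343.3 + (+0.01879)·(155) + (-0.01053)·(30) = 345.90 m.
That is higher than the 343.3 m at 1, so the point is upgradient.

upgradient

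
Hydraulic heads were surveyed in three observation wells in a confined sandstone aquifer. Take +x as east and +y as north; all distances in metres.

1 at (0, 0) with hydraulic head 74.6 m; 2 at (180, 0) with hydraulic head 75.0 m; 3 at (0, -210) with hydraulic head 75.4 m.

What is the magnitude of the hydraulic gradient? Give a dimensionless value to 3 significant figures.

∂h/∂x = (75.0 − 74.6) / (180 − 0) = +0.002222
∂h/∂y = (75.4 − 74.6) / (-210 − 0) = -0.003810
|∇h| = √(0.002222² + -0.003810²) = 0.004411

0.00441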